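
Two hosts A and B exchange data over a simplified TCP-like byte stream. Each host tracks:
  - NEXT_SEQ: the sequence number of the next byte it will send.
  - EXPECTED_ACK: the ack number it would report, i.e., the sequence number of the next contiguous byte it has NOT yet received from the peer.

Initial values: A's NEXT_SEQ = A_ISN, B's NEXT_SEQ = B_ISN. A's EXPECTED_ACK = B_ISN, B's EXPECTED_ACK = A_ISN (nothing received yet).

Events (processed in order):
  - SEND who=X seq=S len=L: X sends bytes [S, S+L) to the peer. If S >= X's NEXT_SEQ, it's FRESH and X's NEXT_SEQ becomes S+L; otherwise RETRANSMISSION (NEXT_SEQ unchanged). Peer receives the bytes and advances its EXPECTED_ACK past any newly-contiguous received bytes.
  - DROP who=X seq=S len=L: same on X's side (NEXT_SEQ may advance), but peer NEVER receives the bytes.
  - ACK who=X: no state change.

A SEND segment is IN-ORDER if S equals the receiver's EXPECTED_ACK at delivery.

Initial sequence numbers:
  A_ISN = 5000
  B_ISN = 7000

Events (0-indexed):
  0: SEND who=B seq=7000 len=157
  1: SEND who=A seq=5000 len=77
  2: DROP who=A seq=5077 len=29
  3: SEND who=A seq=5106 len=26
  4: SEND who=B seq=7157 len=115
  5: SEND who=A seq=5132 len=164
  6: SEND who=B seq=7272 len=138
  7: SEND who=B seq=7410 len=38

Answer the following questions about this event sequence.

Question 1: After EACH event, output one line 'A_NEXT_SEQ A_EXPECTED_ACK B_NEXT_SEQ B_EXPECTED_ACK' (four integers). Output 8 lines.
5000 7157 7157 5000
5077 7157 7157 5077
5106 7157 7157 5077
5132 7157 7157 5077
5132 7272 7272 5077
5296 7272 7272 5077
5296 7410 7410 5077
5296 7448 7448 5077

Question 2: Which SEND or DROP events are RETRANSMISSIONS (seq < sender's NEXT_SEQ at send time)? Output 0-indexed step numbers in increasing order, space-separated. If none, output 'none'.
Answer: none

Derivation:
Step 0: SEND seq=7000 -> fresh
Step 1: SEND seq=5000 -> fresh
Step 2: DROP seq=5077 -> fresh
Step 3: SEND seq=5106 -> fresh
Step 4: SEND seq=7157 -> fresh
Step 5: SEND seq=5132 -> fresh
Step 6: SEND seq=7272 -> fresh
Step 7: SEND seq=7410 -> fresh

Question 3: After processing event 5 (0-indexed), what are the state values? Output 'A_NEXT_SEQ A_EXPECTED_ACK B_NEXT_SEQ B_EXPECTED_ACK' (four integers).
After event 0: A_seq=5000 A_ack=7157 B_seq=7157 B_ack=5000
After event 1: A_seq=5077 A_ack=7157 B_seq=7157 B_ack=5077
After event 2: A_seq=5106 A_ack=7157 B_seq=7157 B_ack=5077
After event 3: A_seq=5132 A_ack=7157 B_seq=7157 B_ack=5077
After event 4: A_seq=5132 A_ack=7272 B_seq=7272 B_ack=5077
After event 5: A_seq=5296 A_ack=7272 B_seq=7272 B_ack=5077

5296 7272 7272 5077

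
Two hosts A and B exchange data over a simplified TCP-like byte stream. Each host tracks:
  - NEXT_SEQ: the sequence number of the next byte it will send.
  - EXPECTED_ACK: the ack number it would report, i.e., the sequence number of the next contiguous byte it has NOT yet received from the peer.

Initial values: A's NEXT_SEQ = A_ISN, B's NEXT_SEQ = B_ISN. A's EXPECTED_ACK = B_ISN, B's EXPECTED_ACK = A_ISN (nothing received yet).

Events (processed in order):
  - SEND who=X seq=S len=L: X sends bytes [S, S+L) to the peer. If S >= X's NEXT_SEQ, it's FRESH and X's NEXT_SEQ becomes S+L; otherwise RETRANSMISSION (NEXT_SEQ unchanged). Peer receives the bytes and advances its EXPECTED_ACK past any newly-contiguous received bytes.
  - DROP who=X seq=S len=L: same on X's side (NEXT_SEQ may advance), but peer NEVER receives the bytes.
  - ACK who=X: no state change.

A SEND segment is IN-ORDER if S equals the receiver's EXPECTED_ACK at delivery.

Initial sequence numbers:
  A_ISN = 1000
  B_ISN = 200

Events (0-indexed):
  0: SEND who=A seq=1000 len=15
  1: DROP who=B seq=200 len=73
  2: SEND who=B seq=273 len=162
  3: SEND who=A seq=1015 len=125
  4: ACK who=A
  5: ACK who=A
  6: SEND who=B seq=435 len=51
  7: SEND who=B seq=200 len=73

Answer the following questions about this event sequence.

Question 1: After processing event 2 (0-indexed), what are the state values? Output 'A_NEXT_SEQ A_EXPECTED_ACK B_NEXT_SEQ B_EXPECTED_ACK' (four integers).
After event 0: A_seq=1015 A_ack=200 B_seq=200 B_ack=1015
After event 1: A_seq=1015 A_ack=200 B_seq=273 B_ack=1015
After event 2: A_seq=1015 A_ack=200 B_seq=435 B_ack=1015

1015 200 435 1015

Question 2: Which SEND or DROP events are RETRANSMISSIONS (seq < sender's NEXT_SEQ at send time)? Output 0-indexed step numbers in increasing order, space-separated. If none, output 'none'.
Step 0: SEND seq=1000 -> fresh
Step 1: DROP seq=200 -> fresh
Step 2: SEND seq=273 -> fresh
Step 3: SEND seq=1015 -> fresh
Step 6: SEND seq=435 -> fresh
Step 7: SEND seq=200 -> retransmit

Answer: 7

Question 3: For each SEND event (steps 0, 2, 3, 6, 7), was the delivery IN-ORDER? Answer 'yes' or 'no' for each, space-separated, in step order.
Step 0: SEND seq=1000 -> in-order
Step 2: SEND seq=273 -> out-of-order
Step 3: SEND seq=1015 -> in-order
Step 6: SEND seq=435 -> out-of-order
Step 7: SEND seq=200 -> in-order

Answer: yes no yes no yes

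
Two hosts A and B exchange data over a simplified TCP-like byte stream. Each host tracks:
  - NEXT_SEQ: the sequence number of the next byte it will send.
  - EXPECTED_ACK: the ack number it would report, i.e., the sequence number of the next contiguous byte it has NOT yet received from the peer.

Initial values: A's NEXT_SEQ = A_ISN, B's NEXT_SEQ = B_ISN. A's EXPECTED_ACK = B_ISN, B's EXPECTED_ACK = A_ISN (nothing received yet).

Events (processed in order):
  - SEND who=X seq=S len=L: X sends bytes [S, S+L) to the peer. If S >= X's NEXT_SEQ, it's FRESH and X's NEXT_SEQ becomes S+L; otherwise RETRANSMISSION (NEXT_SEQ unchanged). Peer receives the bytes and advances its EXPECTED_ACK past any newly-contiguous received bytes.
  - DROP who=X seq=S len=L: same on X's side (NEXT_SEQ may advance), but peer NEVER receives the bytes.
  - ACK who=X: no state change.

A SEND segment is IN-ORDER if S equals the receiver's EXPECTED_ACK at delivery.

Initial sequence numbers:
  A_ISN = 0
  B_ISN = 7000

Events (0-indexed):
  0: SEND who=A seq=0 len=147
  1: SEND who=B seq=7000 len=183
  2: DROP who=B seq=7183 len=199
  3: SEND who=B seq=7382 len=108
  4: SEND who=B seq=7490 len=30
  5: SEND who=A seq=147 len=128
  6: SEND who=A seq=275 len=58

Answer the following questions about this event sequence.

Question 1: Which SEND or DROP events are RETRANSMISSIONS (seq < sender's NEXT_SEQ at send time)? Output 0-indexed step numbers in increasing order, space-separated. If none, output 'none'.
Step 0: SEND seq=0 -> fresh
Step 1: SEND seq=7000 -> fresh
Step 2: DROP seq=7183 -> fresh
Step 3: SEND seq=7382 -> fresh
Step 4: SEND seq=7490 -> fresh
Step 5: SEND seq=147 -> fresh
Step 6: SEND seq=275 -> fresh

Answer: none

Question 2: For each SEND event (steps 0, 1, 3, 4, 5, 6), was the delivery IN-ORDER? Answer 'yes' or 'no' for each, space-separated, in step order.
Answer: yes yes no no yes yes

Derivation:
Step 0: SEND seq=0 -> in-order
Step 1: SEND seq=7000 -> in-order
Step 3: SEND seq=7382 -> out-of-order
Step 4: SEND seq=7490 -> out-of-order
Step 5: SEND seq=147 -> in-order
Step 6: SEND seq=275 -> in-order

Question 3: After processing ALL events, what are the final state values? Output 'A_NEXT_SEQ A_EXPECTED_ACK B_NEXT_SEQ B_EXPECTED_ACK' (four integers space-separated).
Answer: 333 7183 7520 333

Derivation:
After event 0: A_seq=147 A_ack=7000 B_seq=7000 B_ack=147
After event 1: A_seq=147 A_ack=7183 B_seq=7183 B_ack=147
After event 2: A_seq=147 A_ack=7183 B_seq=7382 B_ack=147
After event 3: A_seq=147 A_ack=7183 B_seq=7490 B_ack=147
After event 4: A_seq=147 A_ack=7183 B_seq=7520 B_ack=147
After event 5: A_seq=275 A_ack=7183 B_seq=7520 B_ack=275
After event 6: A_seq=333 A_ack=7183 B_seq=7520 B_ack=333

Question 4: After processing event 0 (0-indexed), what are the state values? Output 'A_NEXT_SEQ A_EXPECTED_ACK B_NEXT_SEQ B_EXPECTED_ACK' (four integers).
After event 0: A_seq=147 A_ack=7000 B_seq=7000 B_ack=147

147 7000 7000 147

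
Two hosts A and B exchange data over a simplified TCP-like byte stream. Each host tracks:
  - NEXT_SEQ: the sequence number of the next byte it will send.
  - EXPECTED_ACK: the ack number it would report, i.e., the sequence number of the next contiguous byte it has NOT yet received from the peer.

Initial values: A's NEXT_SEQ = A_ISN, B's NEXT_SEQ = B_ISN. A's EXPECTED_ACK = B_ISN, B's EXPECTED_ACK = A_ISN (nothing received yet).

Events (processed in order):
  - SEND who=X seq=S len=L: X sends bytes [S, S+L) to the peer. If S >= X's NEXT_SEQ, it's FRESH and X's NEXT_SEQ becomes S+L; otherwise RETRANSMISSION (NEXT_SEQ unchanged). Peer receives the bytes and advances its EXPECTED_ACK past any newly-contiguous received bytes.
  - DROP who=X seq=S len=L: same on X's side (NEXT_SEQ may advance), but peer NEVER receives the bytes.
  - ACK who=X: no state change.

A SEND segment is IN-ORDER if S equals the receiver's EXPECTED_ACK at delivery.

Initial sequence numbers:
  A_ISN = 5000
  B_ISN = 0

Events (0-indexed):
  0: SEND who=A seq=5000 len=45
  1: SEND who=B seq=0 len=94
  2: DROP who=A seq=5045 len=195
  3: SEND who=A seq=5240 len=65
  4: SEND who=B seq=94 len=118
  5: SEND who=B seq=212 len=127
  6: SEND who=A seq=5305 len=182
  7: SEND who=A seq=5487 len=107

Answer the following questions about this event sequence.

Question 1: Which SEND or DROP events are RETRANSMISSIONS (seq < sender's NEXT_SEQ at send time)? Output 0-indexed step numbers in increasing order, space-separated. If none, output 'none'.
Step 0: SEND seq=5000 -> fresh
Step 1: SEND seq=0 -> fresh
Step 2: DROP seq=5045 -> fresh
Step 3: SEND seq=5240 -> fresh
Step 4: SEND seq=94 -> fresh
Step 5: SEND seq=212 -> fresh
Step 6: SEND seq=5305 -> fresh
Step 7: SEND seq=5487 -> fresh

Answer: none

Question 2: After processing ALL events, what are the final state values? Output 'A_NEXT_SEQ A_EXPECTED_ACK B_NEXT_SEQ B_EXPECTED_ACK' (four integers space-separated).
Answer: 5594 339 339 5045

Derivation:
After event 0: A_seq=5045 A_ack=0 B_seq=0 B_ack=5045
After event 1: A_seq=5045 A_ack=94 B_seq=94 B_ack=5045
After event 2: A_seq=5240 A_ack=94 B_seq=94 B_ack=5045
After event 3: A_seq=5305 A_ack=94 B_seq=94 B_ack=5045
After event 4: A_seq=5305 A_ack=212 B_seq=212 B_ack=5045
After event 5: A_seq=5305 A_ack=339 B_seq=339 B_ack=5045
After event 6: A_seq=5487 A_ack=339 B_seq=339 B_ack=5045
After event 7: A_seq=5594 A_ack=339 B_seq=339 B_ack=5045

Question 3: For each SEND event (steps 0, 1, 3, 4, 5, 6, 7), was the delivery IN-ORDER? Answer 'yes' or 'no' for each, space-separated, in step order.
Answer: yes yes no yes yes no no

Derivation:
Step 0: SEND seq=5000 -> in-order
Step 1: SEND seq=0 -> in-order
Step 3: SEND seq=5240 -> out-of-order
Step 4: SEND seq=94 -> in-order
Step 5: SEND seq=212 -> in-order
Step 6: SEND seq=5305 -> out-of-order
Step 7: SEND seq=5487 -> out-of-order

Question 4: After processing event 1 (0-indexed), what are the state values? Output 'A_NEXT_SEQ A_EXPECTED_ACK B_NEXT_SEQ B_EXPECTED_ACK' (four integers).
After event 0: A_seq=5045 A_ack=0 B_seq=0 B_ack=5045
After event 1: A_seq=5045 A_ack=94 B_seq=94 B_ack=5045

5045 94 94 5045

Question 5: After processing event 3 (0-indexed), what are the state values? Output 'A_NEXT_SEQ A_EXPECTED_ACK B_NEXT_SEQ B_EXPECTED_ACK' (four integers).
After event 0: A_seq=5045 A_ack=0 B_seq=0 B_ack=5045
After event 1: A_seq=5045 A_ack=94 B_seq=94 B_ack=5045
After event 2: A_seq=5240 A_ack=94 B_seq=94 B_ack=5045
After event 3: A_seq=5305 A_ack=94 B_seq=94 B_ack=5045

5305 94 94 5045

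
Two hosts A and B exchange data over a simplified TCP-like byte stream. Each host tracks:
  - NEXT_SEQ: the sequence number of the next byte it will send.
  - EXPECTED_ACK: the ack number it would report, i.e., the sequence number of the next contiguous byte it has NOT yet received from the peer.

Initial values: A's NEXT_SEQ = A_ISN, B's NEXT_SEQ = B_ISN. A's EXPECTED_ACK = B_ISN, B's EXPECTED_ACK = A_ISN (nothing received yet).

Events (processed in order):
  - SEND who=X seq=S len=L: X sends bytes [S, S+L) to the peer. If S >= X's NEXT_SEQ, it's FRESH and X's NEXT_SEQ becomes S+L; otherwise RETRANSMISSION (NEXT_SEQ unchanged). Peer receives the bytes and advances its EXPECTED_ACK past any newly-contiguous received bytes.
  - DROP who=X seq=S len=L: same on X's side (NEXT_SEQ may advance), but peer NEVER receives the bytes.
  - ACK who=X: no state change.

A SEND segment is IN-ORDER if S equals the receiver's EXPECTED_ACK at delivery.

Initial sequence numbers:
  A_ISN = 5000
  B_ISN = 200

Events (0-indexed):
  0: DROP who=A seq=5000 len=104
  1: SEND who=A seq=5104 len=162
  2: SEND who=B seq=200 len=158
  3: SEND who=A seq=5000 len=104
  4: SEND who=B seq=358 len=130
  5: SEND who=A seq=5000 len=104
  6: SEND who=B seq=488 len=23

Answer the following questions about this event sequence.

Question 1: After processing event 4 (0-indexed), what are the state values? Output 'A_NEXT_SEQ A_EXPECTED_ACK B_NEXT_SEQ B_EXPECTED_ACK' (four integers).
After event 0: A_seq=5104 A_ack=200 B_seq=200 B_ack=5000
After event 1: A_seq=5266 A_ack=200 B_seq=200 B_ack=5000
After event 2: A_seq=5266 A_ack=358 B_seq=358 B_ack=5000
After event 3: A_seq=5266 A_ack=358 B_seq=358 B_ack=5266
After event 4: A_seq=5266 A_ack=488 B_seq=488 B_ack=5266

5266 488 488 5266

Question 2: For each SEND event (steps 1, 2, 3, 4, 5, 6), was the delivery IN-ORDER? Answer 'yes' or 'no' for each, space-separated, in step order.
Answer: no yes yes yes no yes

Derivation:
Step 1: SEND seq=5104 -> out-of-order
Step 2: SEND seq=200 -> in-order
Step 3: SEND seq=5000 -> in-order
Step 4: SEND seq=358 -> in-order
Step 5: SEND seq=5000 -> out-of-order
Step 6: SEND seq=488 -> in-order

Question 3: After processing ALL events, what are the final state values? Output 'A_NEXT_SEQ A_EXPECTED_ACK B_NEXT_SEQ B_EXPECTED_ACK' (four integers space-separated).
After event 0: A_seq=5104 A_ack=200 B_seq=200 B_ack=5000
After event 1: A_seq=5266 A_ack=200 B_seq=200 B_ack=5000
After event 2: A_seq=5266 A_ack=358 B_seq=358 B_ack=5000
After event 3: A_seq=5266 A_ack=358 B_seq=358 B_ack=5266
After event 4: A_seq=5266 A_ack=488 B_seq=488 B_ack=5266
After event 5: A_seq=5266 A_ack=488 B_seq=488 B_ack=5266
After event 6: A_seq=5266 A_ack=511 B_seq=511 B_ack=5266

Answer: 5266 511 511 5266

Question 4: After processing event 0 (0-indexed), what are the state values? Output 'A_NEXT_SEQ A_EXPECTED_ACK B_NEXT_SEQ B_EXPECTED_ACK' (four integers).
After event 0: A_seq=5104 A_ack=200 B_seq=200 B_ack=5000

5104 200 200 5000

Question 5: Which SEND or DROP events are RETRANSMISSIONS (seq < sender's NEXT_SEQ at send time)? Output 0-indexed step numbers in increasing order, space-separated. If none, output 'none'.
Answer: 3 5

Derivation:
Step 0: DROP seq=5000 -> fresh
Step 1: SEND seq=5104 -> fresh
Step 2: SEND seq=200 -> fresh
Step 3: SEND seq=5000 -> retransmit
Step 4: SEND seq=358 -> fresh
Step 5: SEND seq=5000 -> retransmit
Step 6: SEND seq=488 -> fresh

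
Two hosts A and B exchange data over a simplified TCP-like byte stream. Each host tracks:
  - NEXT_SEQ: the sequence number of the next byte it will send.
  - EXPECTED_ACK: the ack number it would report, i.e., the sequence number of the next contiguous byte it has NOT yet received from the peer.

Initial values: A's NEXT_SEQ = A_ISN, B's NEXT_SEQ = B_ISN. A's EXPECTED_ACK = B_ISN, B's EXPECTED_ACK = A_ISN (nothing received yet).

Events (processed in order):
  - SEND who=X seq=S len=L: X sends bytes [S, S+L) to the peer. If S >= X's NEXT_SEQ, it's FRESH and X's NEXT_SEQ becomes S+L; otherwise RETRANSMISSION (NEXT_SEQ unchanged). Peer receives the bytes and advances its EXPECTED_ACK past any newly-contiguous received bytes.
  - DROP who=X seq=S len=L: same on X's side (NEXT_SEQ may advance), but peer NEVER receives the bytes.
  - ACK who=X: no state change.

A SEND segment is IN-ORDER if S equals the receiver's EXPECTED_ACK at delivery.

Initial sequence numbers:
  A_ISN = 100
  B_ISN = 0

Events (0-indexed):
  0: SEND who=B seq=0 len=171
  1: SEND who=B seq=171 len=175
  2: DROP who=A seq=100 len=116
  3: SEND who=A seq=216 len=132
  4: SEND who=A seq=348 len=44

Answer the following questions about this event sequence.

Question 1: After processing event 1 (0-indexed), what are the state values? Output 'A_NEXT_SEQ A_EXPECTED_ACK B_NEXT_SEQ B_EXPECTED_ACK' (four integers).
After event 0: A_seq=100 A_ack=171 B_seq=171 B_ack=100
After event 1: A_seq=100 A_ack=346 B_seq=346 B_ack=100

100 346 346 100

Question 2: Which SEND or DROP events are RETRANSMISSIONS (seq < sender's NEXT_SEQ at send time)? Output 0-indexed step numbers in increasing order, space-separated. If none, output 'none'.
Step 0: SEND seq=0 -> fresh
Step 1: SEND seq=171 -> fresh
Step 2: DROP seq=100 -> fresh
Step 3: SEND seq=216 -> fresh
Step 4: SEND seq=348 -> fresh

Answer: none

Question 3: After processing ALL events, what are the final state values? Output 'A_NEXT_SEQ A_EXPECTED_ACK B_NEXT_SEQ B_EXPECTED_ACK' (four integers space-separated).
Answer: 392 346 346 100

Derivation:
After event 0: A_seq=100 A_ack=171 B_seq=171 B_ack=100
After event 1: A_seq=100 A_ack=346 B_seq=346 B_ack=100
After event 2: A_seq=216 A_ack=346 B_seq=346 B_ack=100
After event 3: A_seq=348 A_ack=346 B_seq=346 B_ack=100
After event 4: A_seq=392 A_ack=346 B_seq=346 B_ack=100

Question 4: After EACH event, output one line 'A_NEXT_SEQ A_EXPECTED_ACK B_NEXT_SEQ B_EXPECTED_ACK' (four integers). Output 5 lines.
100 171 171 100
100 346 346 100
216 346 346 100
348 346 346 100
392 346 346 100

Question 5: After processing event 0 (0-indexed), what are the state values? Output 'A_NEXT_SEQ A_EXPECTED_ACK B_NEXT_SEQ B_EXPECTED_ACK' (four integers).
After event 0: A_seq=100 A_ack=171 B_seq=171 B_ack=100

100 171 171 100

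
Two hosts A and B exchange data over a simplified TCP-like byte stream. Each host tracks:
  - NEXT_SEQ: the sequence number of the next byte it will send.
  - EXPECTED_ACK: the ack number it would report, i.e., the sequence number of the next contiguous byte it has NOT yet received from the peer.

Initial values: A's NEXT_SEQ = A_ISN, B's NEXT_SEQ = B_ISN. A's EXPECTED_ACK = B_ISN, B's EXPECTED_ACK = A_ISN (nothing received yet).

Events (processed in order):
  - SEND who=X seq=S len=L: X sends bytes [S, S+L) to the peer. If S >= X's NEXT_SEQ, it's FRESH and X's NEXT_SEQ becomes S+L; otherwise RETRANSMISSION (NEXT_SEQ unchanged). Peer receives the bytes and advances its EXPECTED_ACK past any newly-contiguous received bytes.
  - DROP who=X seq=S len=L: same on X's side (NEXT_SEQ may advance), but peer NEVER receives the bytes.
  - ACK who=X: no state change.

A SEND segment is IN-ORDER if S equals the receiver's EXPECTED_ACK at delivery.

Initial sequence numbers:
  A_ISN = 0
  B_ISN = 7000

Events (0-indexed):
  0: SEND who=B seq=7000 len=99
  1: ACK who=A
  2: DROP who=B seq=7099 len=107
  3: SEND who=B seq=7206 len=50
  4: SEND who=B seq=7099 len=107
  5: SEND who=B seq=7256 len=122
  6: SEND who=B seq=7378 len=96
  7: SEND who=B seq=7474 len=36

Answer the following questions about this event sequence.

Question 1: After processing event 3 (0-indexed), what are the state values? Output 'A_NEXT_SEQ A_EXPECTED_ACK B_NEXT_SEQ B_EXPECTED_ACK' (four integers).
After event 0: A_seq=0 A_ack=7099 B_seq=7099 B_ack=0
After event 1: A_seq=0 A_ack=7099 B_seq=7099 B_ack=0
After event 2: A_seq=0 A_ack=7099 B_seq=7206 B_ack=0
After event 3: A_seq=0 A_ack=7099 B_seq=7256 B_ack=0

0 7099 7256 0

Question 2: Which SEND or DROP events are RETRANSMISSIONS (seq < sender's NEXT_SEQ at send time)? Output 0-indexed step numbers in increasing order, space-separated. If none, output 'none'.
Answer: 4

Derivation:
Step 0: SEND seq=7000 -> fresh
Step 2: DROP seq=7099 -> fresh
Step 3: SEND seq=7206 -> fresh
Step 4: SEND seq=7099 -> retransmit
Step 5: SEND seq=7256 -> fresh
Step 6: SEND seq=7378 -> fresh
Step 7: SEND seq=7474 -> fresh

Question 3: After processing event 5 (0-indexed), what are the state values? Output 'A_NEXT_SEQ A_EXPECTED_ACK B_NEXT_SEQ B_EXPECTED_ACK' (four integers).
After event 0: A_seq=0 A_ack=7099 B_seq=7099 B_ack=0
After event 1: A_seq=0 A_ack=7099 B_seq=7099 B_ack=0
After event 2: A_seq=0 A_ack=7099 B_seq=7206 B_ack=0
After event 3: A_seq=0 A_ack=7099 B_seq=7256 B_ack=0
After event 4: A_seq=0 A_ack=7256 B_seq=7256 B_ack=0
After event 5: A_seq=0 A_ack=7378 B_seq=7378 B_ack=0

0 7378 7378 0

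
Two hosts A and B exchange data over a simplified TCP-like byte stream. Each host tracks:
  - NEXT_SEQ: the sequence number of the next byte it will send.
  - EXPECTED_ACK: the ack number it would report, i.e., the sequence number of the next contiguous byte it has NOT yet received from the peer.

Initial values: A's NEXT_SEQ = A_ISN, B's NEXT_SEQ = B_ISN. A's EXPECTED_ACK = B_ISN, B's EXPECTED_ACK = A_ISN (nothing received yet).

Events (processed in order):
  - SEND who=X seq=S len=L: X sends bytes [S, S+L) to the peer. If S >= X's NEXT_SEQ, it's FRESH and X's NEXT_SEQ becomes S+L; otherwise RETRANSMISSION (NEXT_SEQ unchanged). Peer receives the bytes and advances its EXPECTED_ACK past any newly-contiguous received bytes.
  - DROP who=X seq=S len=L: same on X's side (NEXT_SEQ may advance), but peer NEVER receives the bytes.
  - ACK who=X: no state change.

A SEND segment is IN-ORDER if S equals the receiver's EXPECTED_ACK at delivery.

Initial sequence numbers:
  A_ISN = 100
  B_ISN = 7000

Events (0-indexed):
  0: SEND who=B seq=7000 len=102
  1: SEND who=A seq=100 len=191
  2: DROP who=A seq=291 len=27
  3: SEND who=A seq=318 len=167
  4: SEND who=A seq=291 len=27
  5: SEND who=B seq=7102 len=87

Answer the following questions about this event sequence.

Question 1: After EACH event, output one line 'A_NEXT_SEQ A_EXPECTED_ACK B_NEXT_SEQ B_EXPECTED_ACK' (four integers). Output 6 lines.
100 7102 7102 100
291 7102 7102 291
318 7102 7102 291
485 7102 7102 291
485 7102 7102 485
485 7189 7189 485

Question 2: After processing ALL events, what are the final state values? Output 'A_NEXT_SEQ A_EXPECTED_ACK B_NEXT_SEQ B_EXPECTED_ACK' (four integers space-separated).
Answer: 485 7189 7189 485

Derivation:
After event 0: A_seq=100 A_ack=7102 B_seq=7102 B_ack=100
After event 1: A_seq=291 A_ack=7102 B_seq=7102 B_ack=291
After event 2: A_seq=318 A_ack=7102 B_seq=7102 B_ack=291
After event 3: A_seq=485 A_ack=7102 B_seq=7102 B_ack=291
After event 4: A_seq=485 A_ack=7102 B_seq=7102 B_ack=485
After event 5: A_seq=485 A_ack=7189 B_seq=7189 B_ack=485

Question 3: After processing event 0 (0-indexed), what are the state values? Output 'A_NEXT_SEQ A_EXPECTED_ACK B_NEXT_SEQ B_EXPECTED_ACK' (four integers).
After event 0: A_seq=100 A_ack=7102 B_seq=7102 B_ack=100

100 7102 7102 100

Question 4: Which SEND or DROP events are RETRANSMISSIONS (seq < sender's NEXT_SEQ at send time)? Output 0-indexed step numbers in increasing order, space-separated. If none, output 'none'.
Step 0: SEND seq=7000 -> fresh
Step 1: SEND seq=100 -> fresh
Step 2: DROP seq=291 -> fresh
Step 3: SEND seq=318 -> fresh
Step 4: SEND seq=291 -> retransmit
Step 5: SEND seq=7102 -> fresh

Answer: 4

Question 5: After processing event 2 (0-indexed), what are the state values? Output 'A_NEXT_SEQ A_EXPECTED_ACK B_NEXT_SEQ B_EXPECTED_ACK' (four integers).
After event 0: A_seq=100 A_ack=7102 B_seq=7102 B_ack=100
After event 1: A_seq=291 A_ack=7102 B_seq=7102 B_ack=291
After event 2: A_seq=318 A_ack=7102 B_seq=7102 B_ack=291

318 7102 7102 291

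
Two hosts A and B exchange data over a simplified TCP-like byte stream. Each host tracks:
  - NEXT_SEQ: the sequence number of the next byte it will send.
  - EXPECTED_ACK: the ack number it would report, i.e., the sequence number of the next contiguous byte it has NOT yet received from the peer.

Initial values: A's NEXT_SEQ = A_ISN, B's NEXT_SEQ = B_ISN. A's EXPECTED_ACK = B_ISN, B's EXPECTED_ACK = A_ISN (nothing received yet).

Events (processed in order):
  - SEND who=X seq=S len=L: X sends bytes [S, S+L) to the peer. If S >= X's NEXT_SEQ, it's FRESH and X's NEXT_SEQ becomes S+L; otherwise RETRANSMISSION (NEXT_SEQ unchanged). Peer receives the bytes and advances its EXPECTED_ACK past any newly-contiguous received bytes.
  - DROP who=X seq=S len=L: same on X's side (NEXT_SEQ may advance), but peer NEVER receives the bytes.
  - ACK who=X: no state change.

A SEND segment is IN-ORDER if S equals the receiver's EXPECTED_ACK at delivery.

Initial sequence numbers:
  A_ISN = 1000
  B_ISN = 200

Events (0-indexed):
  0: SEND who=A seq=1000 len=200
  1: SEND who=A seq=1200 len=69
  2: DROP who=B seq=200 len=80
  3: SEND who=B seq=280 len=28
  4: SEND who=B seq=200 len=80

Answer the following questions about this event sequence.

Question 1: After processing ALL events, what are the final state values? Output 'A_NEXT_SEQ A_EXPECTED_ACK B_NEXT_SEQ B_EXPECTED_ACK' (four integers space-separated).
After event 0: A_seq=1200 A_ack=200 B_seq=200 B_ack=1200
After event 1: A_seq=1269 A_ack=200 B_seq=200 B_ack=1269
After event 2: A_seq=1269 A_ack=200 B_seq=280 B_ack=1269
After event 3: A_seq=1269 A_ack=200 B_seq=308 B_ack=1269
After event 4: A_seq=1269 A_ack=308 B_seq=308 B_ack=1269

Answer: 1269 308 308 1269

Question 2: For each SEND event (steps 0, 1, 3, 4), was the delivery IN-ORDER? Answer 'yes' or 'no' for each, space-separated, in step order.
Step 0: SEND seq=1000 -> in-order
Step 1: SEND seq=1200 -> in-order
Step 3: SEND seq=280 -> out-of-order
Step 4: SEND seq=200 -> in-order

Answer: yes yes no yes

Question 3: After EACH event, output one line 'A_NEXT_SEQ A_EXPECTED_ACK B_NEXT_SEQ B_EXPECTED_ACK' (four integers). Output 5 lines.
1200 200 200 1200
1269 200 200 1269
1269 200 280 1269
1269 200 308 1269
1269 308 308 1269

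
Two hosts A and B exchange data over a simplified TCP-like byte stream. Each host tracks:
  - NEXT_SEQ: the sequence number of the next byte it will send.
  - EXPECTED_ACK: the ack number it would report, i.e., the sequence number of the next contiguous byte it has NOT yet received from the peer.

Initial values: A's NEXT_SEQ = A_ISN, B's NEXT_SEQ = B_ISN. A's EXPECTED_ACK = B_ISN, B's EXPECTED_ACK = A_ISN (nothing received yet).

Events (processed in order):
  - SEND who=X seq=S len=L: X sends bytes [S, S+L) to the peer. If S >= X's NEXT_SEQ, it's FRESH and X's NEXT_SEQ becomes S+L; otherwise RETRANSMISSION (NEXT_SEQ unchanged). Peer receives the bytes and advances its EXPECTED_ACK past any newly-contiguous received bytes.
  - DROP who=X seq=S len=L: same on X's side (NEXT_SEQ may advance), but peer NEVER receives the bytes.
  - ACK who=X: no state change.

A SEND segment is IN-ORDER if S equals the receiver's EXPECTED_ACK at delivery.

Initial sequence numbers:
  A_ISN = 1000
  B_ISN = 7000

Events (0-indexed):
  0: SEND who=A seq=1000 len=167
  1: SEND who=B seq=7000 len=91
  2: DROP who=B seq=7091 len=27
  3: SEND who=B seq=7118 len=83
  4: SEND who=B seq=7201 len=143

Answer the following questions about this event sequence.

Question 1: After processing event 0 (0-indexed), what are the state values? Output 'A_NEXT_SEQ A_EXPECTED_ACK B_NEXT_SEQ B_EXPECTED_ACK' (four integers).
After event 0: A_seq=1167 A_ack=7000 B_seq=7000 B_ack=1167

1167 7000 7000 1167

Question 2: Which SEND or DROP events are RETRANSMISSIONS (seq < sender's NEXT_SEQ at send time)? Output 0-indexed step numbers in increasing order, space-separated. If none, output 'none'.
Answer: none

Derivation:
Step 0: SEND seq=1000 -> fresh
Step 1: SEND seq=7000 -> fresh
Step 2: DROP seq=7091 -> fresh
Step 3: SEND seq=7118 -> fresh
Step 4: SEND seq=7201 -> fresh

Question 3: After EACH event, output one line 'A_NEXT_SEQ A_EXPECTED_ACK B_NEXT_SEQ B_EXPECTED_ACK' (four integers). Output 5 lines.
1167 7000 7000 1167
1167 7091 7091 1167
1167 7091 7118 1167
1167 7091 7201 1167
1167 7091 7344 1167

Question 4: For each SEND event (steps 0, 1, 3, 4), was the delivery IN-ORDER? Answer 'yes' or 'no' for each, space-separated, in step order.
Answer: yes yes no no

Derivation:
Step 0: SEND seq=1000 -> in-order
Step 1: SEND seq=7000 -> in-order
Step 3: SEND seq=7118 -> out-of-order
Step 4: SEND seq=7201 -> out-of-order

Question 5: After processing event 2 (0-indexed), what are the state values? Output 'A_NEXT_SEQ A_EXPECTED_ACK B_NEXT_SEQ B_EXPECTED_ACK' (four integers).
After event 0: A_seq=1167 A_ack=7000 B_seq=7000 B_ack=1167
After event 1: A_seq=1167 A_ack=7091 B_seq=7091 B_ack=1167
After event 2: A_seq=1167 A_ack=7091 B_seq=7118 B_ack=1167

1167 7091 7118 1167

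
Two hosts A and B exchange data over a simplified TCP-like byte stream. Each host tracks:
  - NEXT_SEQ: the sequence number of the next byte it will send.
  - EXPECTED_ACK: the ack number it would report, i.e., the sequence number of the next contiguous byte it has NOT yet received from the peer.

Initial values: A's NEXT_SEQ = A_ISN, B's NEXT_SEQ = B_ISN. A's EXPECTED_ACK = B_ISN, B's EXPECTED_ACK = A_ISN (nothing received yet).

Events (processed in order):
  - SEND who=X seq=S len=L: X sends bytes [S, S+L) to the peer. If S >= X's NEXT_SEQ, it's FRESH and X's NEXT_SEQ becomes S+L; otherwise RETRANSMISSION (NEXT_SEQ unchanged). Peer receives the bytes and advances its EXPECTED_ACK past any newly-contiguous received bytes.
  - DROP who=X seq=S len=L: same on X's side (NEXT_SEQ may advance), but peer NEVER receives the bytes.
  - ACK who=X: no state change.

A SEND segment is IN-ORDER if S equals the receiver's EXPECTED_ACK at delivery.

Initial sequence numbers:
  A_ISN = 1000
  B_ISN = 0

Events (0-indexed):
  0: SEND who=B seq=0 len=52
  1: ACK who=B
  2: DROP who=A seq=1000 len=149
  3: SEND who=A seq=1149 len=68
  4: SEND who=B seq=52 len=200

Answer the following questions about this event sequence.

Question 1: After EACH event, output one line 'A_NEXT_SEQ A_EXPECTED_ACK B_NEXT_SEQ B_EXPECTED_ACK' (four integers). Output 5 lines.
1000 52 52 1000
1000 52 52 1000
1149 52 52 1000
1217 52 52 1000
1217 252 252 1000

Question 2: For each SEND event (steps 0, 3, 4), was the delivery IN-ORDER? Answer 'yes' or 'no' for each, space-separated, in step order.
Answer: yes no yes

Derivation:
Step 0: SEND seq=0 -> in-order
Step 3: SEND seq=1149 -> out-of-order
Step 4: SEND seq=52 -> in-order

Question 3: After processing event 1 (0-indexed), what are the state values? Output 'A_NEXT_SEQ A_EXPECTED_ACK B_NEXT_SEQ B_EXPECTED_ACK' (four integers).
After event 0: A_seq=1000 A_ack=52 B_seq=52 B_ack=1000
After event 1: A_seq=1000 A_ack=52 B_seq=52 B_ack=1000

1000 52 52 1000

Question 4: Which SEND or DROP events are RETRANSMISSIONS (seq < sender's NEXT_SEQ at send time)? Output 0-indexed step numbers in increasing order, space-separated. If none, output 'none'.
Answer: none

Derivation:
Step 0: SEND seq=0 -> fresh
Step 2: DROP seq=1000 -> fresh
Step 3: SEND seq=1149 -> fresh
Step 4: SEND seq=52 -> fresh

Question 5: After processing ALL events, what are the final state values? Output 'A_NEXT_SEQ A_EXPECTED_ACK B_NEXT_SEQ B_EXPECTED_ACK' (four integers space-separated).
Answer: 1217 252 252 1000

Derivation:
After event 0: A_seq=1000 A_ack=52 B_seq=52 B_ack=1000
After event 1: A_seq=1000 A_ack=52 B_seq=52 B_ack=1000
After event 2: A_seq=1149 A_ack=52 B_seq=52 B_ack=1000
After event 3: A_seq=1217 A_ack=52 B_seq=52 B_ack=1000
After event 4: A_seq=1217 A_ack=252 B_seq=252 B_ack=1000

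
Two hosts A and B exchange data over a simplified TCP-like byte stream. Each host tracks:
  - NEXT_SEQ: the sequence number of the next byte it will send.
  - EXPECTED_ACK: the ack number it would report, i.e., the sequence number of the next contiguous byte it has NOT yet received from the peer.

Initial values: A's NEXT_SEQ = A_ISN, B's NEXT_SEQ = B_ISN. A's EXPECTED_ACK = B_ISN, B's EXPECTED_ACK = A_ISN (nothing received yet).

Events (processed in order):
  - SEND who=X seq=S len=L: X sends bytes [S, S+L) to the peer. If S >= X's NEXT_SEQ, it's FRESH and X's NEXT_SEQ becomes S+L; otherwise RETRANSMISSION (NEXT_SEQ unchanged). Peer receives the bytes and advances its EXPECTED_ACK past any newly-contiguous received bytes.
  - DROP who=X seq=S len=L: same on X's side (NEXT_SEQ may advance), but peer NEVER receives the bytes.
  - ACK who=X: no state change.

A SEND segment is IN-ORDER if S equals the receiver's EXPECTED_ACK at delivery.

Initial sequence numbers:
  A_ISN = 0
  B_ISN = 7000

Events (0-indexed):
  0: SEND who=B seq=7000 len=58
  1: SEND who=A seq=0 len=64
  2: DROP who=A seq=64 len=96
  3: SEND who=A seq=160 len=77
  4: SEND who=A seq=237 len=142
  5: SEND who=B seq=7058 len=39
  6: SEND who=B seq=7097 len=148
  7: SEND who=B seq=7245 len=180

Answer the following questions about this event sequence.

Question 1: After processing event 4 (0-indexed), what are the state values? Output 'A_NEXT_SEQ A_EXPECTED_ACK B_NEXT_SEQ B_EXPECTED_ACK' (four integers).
After event 0: A_seq=0 A_ack=7058 B_seq=7058 B_ack=0
After event 1: A_seq=64 A_ack=7058 B_seq=7058 B_ack=64
After event 2: A_seq=160 A_ack=7058 B_seq=7058 B_ack=64
After event 3: A_seq=237 A_ack=7058 B_seq=7058 B_ack=64
After event 4: A_seq=379 A_ack=7058 B_seq=7058 B_ack=64

379 7058 7058 64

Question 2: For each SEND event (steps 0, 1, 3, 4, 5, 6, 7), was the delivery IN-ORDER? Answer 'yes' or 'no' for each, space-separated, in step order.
Answer: yes yes no no yes yes yes

Derivation:
Step 0: SEND seq=7000 -> in-order
Step 1: SEND seq=0 -> in-order
Step 3: SEND seq=160 -> out-of-order
Step 4: SEND seq=237 -> out-of-order
Step 5: SEND seq=7058 -> in-order
Step 6: SEND seq=7097 -> in-order
Step 7: SEND seq=7245 -> in-order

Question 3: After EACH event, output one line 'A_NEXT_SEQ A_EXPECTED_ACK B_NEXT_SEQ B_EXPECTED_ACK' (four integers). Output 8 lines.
0 7058 7058 0
64 7058 7058 64
160 7058 7058 64
237 7058 7058 64
379 7058 7058 64
379 7097 7097 64
379 7245 7245 64
379 7425 7425 64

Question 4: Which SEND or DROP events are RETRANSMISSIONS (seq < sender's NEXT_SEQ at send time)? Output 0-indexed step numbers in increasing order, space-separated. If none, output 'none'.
Step 0: SEND seq=7000 -> fresh
Step 1: SEND seq=0 -> fresh
Step 2: DROP seq=64 -> fresh
Step 3: SEND seq=160 -> fresh
Step 4: SEND seq=237 -> fresh
Step 5: SEND seq=7058 -> fresh
Step 6: SEND seq=7097 -> fresh
Step 7: SEND seq=7245 -> fresh

Answer: none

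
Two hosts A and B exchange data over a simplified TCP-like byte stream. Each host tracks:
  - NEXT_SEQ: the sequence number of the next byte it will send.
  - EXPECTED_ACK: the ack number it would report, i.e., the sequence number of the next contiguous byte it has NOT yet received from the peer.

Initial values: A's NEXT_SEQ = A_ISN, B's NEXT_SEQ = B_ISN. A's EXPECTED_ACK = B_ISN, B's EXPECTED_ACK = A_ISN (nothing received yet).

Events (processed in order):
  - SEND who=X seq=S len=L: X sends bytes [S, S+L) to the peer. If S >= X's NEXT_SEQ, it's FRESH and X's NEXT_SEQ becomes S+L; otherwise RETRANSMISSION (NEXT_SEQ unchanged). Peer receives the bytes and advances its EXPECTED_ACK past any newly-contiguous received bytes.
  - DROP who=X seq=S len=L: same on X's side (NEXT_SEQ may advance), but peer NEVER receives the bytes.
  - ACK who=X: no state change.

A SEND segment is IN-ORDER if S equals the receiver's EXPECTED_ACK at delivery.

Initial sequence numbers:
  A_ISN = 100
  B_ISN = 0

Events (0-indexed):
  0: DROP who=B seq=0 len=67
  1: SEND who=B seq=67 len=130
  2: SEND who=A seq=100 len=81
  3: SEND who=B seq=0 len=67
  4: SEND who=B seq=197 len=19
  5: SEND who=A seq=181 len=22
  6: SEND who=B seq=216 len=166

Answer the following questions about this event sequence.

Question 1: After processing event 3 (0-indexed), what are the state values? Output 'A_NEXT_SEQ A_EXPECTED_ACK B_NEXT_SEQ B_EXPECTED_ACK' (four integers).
After event 0: A_seq=100 A_ack=0 B_seq=67 B_ack=100
After event 1: A_seq=100 A_ack=0 B_seq=197 B_ack=100
After event 2: A_seq=181 A_ack=0 B_seq=197 B_ack=181
After event 3: A_seq=181 A_ack=197 B_seq=197 B_ack=181

181 197 197 181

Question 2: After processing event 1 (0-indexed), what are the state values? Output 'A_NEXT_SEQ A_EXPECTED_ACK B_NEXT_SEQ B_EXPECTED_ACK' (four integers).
After event 0: A_seq=100 A_ack=0 B_seq=67 B_ack=100
After event 1: A_seq=100 A_ack=0 B_seq=197 B_ack=100

100 0 197 100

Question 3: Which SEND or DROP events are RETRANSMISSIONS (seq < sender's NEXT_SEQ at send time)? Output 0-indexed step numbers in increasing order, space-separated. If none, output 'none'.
Answer: 3

Derivation:
Step 0: DROP seq=0 -> fresh
Step 1: SEND seq=67 -> fresh
Step 2: SEND seq=100 -> fresh
Step 3: SEND seq=0 -> retransmit
Step 4: SEND seq=197 -> fresh
Step 5: SEND seq=181 -> fresh
Step 6: SEND seq=216 -> fresh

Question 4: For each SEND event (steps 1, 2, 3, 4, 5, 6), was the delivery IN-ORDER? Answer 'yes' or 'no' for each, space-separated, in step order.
Step 1: SEND seq=67 -> out-of-order
Step 2: SEND seq=100 -> in-order
Step 3: SEND seq=0 -> in-order
Step 4: SEND seq=197 -> in-order
Step 5: SEND seq=181 -> in-order
Step 6: SEND seq=216 -> in-order

Answer: no yes yes yes yes yes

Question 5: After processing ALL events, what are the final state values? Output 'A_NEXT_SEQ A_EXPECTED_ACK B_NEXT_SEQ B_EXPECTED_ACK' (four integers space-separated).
After event 0: A_seq=100 A_ack=0 B_seq=67 B_ack=100
After event 1: A_seq=100 A_ack=0 B_seq=197 B_ack=100
After event 2: A_seq=181 A_ack=0 B_seq=197 B_ack=181
After event 3: A_seq=181 A_ack=197 B_seq=197 B_ack=181
After event 4: A_seq=181 A_ack=216 B_seq=216 B_ack=181
After event 5: A_seq=203 A_ack=216 B_seq=216 B_ack=203
After event 6: A_seq=203 A_ack=382 B_seq=382 B_ack=203

Answer: 203 382 382 203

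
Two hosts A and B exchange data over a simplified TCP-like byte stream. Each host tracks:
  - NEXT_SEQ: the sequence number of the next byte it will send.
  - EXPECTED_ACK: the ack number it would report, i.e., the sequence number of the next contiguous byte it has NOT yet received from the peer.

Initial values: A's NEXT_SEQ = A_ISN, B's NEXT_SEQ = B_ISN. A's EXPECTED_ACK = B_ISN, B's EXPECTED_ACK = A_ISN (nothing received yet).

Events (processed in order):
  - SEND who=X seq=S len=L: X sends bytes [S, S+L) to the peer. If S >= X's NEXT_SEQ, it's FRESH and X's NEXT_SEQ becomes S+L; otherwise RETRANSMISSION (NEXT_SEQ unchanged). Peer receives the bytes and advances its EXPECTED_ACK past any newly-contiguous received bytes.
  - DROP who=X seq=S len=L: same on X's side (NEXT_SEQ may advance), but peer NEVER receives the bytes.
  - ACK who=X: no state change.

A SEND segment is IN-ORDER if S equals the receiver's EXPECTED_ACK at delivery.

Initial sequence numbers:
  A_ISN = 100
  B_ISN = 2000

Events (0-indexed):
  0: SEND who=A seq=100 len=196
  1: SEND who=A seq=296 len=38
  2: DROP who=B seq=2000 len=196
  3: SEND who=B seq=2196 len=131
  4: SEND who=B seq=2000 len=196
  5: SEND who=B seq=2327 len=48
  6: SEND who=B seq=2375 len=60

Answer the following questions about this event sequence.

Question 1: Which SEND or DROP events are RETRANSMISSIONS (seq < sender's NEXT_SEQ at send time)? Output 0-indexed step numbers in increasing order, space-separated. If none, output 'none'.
Answer: 4

Derivation:
Step 0: SEND seq=100 -> fresh
Step 1: SEND seq=296 -> fresh
Step 2: DROP seq=2000 -> fresh
Step 3: SEND seq=2196 -> fresh
Step 4: SEND seq=2000 -> retransmit
Step 5: SEND seq=2327 -> fresh
Step 6: SEND seq=2375 -> fresh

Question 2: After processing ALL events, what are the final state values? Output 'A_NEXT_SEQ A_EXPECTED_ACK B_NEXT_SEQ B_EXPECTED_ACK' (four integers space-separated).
After event 0: A_seq=296 A_ack=2000 B_seq=2000 B_ack=296
After event 1: A_seq=334 A_ack=2000 B_seq=2000 B_ack=334
After event 2: A_seq=334 A_ack=2000 B_seq=2196 B_ack=334
After event 3: A_seq=334 A_ack=2000 B_seq=2327 B_ack=334
After event 4: A_seq=334 A_ack=2327 B_seq=2327 B_ack=334
After event 5: A_seq=334 A_ack=2375 B_seq=2375 B_ack=334
After event 6: A_seq=334 A_ack=2435 B_seq=2435 B_ack=334

Answer: 334 2435 2435 334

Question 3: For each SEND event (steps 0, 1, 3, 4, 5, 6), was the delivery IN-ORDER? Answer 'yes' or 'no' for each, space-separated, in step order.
Answer: yes yes no yes yes yes

Derivation:
Step 0: SEND seq=100 -> in-order
Step 1: SEND seq=296 -> in-order
Step 3: SEND seq=2196 -> out-of-order
Step 4: SEND seq=2000 -> in-order
Step 5: SEND seq=2327 -> in-order
Step 6: SEND seq=2375 -> in-order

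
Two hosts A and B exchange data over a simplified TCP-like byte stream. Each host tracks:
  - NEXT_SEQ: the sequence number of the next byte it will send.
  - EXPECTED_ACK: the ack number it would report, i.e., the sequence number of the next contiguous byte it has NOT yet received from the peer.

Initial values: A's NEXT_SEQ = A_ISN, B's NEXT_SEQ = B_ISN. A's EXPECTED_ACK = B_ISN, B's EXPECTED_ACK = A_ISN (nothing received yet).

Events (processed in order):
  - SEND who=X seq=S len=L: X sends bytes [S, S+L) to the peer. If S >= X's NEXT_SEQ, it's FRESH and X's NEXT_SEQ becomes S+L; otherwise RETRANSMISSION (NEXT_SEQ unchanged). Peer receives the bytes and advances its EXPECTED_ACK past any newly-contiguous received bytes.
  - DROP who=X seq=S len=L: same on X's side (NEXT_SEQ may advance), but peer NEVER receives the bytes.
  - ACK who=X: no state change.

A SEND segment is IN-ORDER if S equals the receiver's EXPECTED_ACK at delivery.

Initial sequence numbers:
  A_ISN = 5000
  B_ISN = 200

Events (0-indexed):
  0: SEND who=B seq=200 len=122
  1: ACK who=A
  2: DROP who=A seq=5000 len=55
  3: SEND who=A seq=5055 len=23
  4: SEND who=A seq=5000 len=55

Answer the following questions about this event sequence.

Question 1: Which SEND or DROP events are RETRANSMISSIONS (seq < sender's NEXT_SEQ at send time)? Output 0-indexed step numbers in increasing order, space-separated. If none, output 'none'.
Answer: 4

Derivation:
Step 0: SEND seq=200 -> fresh
Step 2: DROP seq=5000 -> fresh
Step 3: SEND seq=5055 -> fresh
Step 4: SEND seq=5000 -> retransmit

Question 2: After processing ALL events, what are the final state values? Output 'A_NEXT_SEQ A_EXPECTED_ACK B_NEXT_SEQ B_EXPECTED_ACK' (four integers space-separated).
Answer: 5078 322 322 5078

Derivation:
After event 0: A_seq=5000 A_ack=322 B_seq=322 B_ack=5000
After event 1: A_seq=5000 A_ack=322 B_seq=322 B_ack=5000
After event 2: A_seq=5055 A_ack=322 B_seq=322 B_ack=5000
After event 3: A_seq=5078 A_ack=322 B_seq=322 B_ack=5000
After event 4: A_seq=5078 A_ack=322 B_seq=322 B_ack=5078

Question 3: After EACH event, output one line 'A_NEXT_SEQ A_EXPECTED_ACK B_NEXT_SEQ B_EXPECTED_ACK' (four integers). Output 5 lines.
5000 322 322 5000
5000 322 322 5000
5055 322 322 5000
5078 322 322 5000
5078 322 322 5078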